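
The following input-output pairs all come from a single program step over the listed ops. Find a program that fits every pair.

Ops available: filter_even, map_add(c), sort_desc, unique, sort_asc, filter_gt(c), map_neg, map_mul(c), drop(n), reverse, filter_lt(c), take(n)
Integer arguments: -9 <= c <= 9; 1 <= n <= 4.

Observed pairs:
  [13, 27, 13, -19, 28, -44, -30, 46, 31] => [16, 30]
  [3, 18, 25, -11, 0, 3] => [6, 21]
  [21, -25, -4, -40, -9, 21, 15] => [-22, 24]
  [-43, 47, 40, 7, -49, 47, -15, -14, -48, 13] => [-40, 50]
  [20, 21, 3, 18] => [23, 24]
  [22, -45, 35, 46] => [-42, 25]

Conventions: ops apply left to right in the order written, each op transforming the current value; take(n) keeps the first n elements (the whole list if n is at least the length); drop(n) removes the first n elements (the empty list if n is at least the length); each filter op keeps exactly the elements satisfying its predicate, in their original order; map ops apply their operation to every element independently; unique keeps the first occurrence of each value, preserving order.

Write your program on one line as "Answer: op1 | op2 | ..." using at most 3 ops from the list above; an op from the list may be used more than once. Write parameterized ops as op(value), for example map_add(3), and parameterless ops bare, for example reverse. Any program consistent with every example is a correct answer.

take(2) | sort_asc | map_add(3)

Check, running the answer program on each example:
  [13, 27, 13, -19, 28, -44, -30, 46, 31] -> [13, 27] -> [13, 27] -> [16, 30]
  [3, 18, 25, -11, 0, 3] -> [3, 18] -> [3, 18] -> [6, 21]
  [21, -25, -4, -40, -9, 21, 15] -> [21, -25] -> [-25, 21] -> [-22, 24]
  [-43, 47, 40, 7, -49, 47, -15, -14, -48, 13] -> [-43, 47] -> [-43, 47] -> [-40, 50]
  [20, 21, 3, 18] -> [20, 21] -> [20, 21] -> [23, 24]
  [22, -45, 35, 46] -> [22, -45] -> [-45, 22] -> [-42, 25]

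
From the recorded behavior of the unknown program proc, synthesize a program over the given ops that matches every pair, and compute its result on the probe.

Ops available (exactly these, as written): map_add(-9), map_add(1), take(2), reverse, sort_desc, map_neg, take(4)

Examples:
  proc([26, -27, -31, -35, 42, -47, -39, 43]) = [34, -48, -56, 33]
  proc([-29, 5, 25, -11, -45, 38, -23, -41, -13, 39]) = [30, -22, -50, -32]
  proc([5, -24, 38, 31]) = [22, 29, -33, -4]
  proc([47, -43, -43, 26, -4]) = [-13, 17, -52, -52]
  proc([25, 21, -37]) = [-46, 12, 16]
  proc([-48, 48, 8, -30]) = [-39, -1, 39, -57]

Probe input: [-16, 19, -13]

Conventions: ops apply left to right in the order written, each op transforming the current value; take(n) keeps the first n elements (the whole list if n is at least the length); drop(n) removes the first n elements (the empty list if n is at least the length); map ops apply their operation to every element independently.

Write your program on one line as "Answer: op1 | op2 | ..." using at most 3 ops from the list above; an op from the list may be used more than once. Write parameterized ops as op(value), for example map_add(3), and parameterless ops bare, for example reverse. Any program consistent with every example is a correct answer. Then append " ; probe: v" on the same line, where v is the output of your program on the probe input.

reverse | take(4) | map_add(-9) ; probe: [-22, 10, -25]

Check, running the answer program on each example:
  [26, -27, -31, -35, 42, -47, -39, 43] -> [43, -39, -47, 42, -35, -31, -27, 26] -> [43, -39, -47, 42] -> [34, -48, -56, 33]
  [-29, 5, 25, -11, -45, 38, -23, -41, -13, 39] -> [39, -13, -41, -23, 38, -45, -11, 25, 5, -29] -> [39, -13, -41, -23] -> [30, -22, -50, -32]
  [5, -24, 38, 31] -> [31, 38, -24, 5] -> [31, 38, -24, 5] -> [22, 29, -33, -4]
  [47, -43, -43, 26, -4] -> [-4, 26, -43, -43, 47] -> [-4, 26, -43, -43] -> [-13, 17, -52, -52]
  [25, 21, -37] -> [-37, 21, 25] -> [-37, 21, 25] -> [-46, 12, 16]
  [-48, 48, 8, -30] -> [-30, 8, 48, -48] -> [-30, 8, 48, -48] -> [-39, -1, 39, -57]
  probe: [-16, 19, -13] -> [-13, 19, -16] -> [-13, 19, -16] -> [-22, 10, -25]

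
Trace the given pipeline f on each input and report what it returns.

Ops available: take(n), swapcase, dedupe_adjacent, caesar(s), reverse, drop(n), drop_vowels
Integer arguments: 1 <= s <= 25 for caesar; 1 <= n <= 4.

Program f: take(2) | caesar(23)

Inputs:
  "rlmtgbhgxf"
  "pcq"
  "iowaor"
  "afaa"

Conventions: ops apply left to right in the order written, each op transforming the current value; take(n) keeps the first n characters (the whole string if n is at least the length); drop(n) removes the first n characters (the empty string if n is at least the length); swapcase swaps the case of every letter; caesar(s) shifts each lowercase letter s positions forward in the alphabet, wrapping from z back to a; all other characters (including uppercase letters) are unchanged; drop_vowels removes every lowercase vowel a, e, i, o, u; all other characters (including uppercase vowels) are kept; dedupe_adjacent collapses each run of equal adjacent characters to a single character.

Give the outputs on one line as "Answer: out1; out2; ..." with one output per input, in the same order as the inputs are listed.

"oi"; "mz"; "fl"; "xc"

Execution, op by op:
  "rlmtgbhgxf" -> "rl" -> "oi"
  "pcq" -> "pc" -> "mz"
  "iowaor" -> "io" -> "fl"
  "afaa" -> "af" -> "xc"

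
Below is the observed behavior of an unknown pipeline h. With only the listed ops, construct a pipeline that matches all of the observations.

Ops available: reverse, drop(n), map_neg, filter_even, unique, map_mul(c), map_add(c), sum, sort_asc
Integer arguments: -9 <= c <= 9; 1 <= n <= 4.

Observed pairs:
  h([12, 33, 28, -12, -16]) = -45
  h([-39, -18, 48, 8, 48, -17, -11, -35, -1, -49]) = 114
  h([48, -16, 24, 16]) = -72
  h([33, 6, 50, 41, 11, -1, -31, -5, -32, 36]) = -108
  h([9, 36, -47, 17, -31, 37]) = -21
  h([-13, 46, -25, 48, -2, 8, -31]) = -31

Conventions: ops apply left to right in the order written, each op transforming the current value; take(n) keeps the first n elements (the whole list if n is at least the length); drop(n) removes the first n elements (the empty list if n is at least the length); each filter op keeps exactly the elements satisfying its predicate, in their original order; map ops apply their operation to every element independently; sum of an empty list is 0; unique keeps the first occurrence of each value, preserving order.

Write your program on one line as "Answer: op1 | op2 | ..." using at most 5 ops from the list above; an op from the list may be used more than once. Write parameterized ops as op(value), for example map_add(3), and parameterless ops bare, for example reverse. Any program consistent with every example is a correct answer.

map_neg | reverse | unique | sum

Check, running the answer program on each example:
  [12, 33, 28, -12, -16] -> [-12, -33, -28, 12, 16] -> [16, 12, -28, -33, -12] -> [16, 12, -28, -33, -12] -> -45
  [-39, -18, 48, 8, 48, -17, -11, -35, -1, -49] -> [39, 18, -48, -8, -48, 17, 11, 35, 1, 49] -> [49, 1, 35, 11, 17, -48, -8, -48, 18, 39] -> [49, 1, 35, 11, 17, -48, -8, 18, 39] -> 114
  [48, -16, 24, 16] -> [-48, 16, -24, -16] -> [-16, -24, 16, -48] -> [-16, -24, 16, -48] -> -72
  [33, 6, 50, 41, 11, -1, -31, -5, -32, 36] -> [-33, -6, -50, -41, -11, 1, 31, 5, 32, -36] -> [-36, 32, 5, 31, 1, -11, -41, -50, -6, -33] -> [-36, 32, 5, 31, 1, -11, -41, -50, -6, -33] -> -108
  [9, 36, -47, 17, -31, 37] -> [-9, -36, 47, -17, 31, -37] -> [-37, 31, -17, 47, -36, -9] -> [-37, 31, -17, 47, -36, -9] -> -21
  [-13, 46, -25, 48, -2, 8, -31] -> [13, -46, 25, -48, 2, -8, 31] -> [31, -8, 2, -48, 25, -46, 13] -> [31, -8, 2, -48, 25, -46, 13] -> -31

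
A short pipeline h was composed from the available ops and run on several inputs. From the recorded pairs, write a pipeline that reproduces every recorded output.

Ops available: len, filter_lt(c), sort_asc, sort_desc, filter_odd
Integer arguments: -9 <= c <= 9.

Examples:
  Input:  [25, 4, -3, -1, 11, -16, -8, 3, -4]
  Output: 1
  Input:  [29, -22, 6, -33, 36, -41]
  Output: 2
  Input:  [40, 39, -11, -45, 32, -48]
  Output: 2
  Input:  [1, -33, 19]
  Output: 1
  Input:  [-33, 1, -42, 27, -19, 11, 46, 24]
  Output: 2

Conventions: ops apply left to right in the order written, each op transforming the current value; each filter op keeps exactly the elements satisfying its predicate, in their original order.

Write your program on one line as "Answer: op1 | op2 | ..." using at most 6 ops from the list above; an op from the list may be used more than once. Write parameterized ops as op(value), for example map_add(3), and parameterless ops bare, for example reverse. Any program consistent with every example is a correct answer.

filter_lt(8) | sort_asc | filter_odd | filter_lt(-2) | len

Check, running the answer program on each example:
  [25, 4, -3, -1, 11, -16, -8, 3, -4] -> [4, -3, -1, -16, -8, 3, -4] -> [-16, -8, -4, -3, -1, 3, 4] -> [-3, -1, 3] -> [-3] -> 1
  [29, -22, 6, -33, 36, -41] -> [-22, 6, -33, -41] -> [-41, -33, -22, 6] -> [-41, -33] -> [-41, -33] -> 2
  [40, 39, -11, -45, 32, -48] -> [-11, -45, -48] -> [-48, -45, -11] -> [-45, -11] -> [-45, -11] -> 2
  [1, -33, 19] -> [1, -33] -> [-33, 1] -> [-33, 1] -> [-33] -> 1
  [-33, 1, -42, 27, -19, 11, 46, 24] -> [-33, 1, -42, -19] -> [-42, -33, -19, 1] -> [-33, -19, 1] -> [-33, -19] -> 2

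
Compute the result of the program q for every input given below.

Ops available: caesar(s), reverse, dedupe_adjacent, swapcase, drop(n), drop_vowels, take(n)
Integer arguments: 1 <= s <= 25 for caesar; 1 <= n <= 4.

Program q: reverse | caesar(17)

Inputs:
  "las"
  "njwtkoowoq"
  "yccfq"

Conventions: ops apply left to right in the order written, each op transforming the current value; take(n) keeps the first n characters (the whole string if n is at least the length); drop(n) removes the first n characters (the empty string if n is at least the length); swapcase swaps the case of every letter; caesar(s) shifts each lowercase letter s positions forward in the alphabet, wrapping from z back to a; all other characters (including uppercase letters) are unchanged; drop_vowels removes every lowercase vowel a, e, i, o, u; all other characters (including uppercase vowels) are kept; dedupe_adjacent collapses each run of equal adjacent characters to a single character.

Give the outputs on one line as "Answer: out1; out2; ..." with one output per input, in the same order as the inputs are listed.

"jrc"; "hfnffbknae"; "hwttp"

Execution, op by op:
  "las" -> "sal" -> "jrc"
  "njwtkoowoq" -> "qowooktwjn" -> "hfnffbknae"
  "yccfq" -> "qfccy" -> "hwttp"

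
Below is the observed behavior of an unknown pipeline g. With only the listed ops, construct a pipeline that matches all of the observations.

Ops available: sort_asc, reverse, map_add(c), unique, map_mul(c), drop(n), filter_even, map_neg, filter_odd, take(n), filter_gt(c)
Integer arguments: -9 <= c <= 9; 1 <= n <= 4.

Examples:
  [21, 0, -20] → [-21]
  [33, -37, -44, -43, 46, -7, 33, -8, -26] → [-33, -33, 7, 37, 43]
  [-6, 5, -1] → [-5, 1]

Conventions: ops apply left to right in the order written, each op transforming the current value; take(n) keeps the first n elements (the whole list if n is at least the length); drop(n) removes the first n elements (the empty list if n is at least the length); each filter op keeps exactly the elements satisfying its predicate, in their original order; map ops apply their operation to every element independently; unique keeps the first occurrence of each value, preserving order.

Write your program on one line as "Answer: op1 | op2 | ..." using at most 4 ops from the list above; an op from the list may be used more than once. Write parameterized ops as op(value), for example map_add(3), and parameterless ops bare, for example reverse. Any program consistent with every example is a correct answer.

sort_asc | filter_odd | map_neg | sort_asc

Check, running the answer program on each example:
  [21, 0, -20] -> [-20, 0, 21] -> [21] -> [-21] -> [-21]
  [33, -37, -44, -43, 46, -7, 33, -8, -26] -> [-44, -43, -37, -26, -8, -7, 33, 33, 46] -> [-43, -37, -7, 33, 33] -> [43, 37, 7, -33, -33] -> [-33, -33, 7, 37, 43]
  [-6, 5, -1] -> [-6, -1, 5] -> [-1, 5] -> [1, -5] -> [-5, 1]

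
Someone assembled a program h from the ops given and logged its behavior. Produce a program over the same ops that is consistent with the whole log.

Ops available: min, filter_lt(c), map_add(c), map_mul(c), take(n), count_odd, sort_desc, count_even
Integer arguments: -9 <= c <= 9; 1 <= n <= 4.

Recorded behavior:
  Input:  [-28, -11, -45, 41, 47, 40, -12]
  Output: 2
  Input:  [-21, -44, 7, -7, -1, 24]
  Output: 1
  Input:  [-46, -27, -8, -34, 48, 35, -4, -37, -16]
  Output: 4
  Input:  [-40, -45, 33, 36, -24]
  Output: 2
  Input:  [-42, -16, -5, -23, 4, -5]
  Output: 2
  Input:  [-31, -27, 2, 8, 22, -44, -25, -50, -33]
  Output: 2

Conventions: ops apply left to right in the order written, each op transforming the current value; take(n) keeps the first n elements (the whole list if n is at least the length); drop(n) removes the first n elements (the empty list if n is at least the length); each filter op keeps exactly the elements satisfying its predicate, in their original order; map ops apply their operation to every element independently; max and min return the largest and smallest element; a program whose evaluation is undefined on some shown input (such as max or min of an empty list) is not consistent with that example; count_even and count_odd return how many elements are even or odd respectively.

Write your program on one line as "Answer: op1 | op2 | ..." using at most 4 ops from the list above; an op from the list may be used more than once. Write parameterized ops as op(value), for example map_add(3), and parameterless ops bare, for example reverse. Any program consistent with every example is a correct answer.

sort_desc | filter_lt(-6) | map_add(1) | count_odd

Check, running the answer program on each example:
  [-28, -11, -45, 41, 47, 40, -12] -> [47, 41, 40, -11, -12, -28, -45] -> [-11, -12, -28, -45] -> [-10, -11, -27, -44] -> 2
  [-21, -44, 7, -7, -1, 24] -> [24, 7, -1, -7, -21, -44] -> [-7, -21, -44] -> [-6, -20, -43] -> 1
  [-46, -27, -8, -34, 48, 35, -4, -37, -16] -> [48, 35, -4, -8, -16, -27, -34, -37, -46] -> [-8, -16, -27, -34, -37, -46] -> [-7, -15, -26, -33, -36, -45] -> 4
  [-40, -45, 33, 36, -24] -> [36, 33, -24, -40, -45] -> [-24, -40, -45] -> [-23, -39, -44] -> 2
  [-42, -16, -5, -23, 4, -5] -> [4, -5, -5, -16, -23, -42] -> [-16, -23, -42] -> [-15, -22, -41] -> 2
  [-31, -27, 2, 8, 22, -44, -25, -50, -33] -> [22, 8, 2, -25, -27, -31, -33, -44, -50] -> [-25, -27, -31, -33, -44, -50] -> [-24, -26, -30, -32, -43, -49] -> 2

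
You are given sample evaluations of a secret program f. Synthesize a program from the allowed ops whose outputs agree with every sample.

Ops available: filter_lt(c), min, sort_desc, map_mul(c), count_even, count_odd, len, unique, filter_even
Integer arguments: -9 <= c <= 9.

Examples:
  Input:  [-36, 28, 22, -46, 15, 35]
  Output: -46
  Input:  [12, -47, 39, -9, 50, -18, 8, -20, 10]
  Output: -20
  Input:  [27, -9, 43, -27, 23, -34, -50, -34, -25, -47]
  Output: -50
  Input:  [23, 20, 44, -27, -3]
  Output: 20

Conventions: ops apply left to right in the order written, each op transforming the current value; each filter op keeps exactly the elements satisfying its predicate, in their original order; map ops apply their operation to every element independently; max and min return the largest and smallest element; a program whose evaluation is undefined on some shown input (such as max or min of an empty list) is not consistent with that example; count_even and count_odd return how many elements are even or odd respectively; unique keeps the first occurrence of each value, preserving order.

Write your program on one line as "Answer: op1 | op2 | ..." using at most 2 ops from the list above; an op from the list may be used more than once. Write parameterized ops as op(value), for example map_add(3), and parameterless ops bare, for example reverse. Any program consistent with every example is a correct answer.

filter_even | min

Check, running the answer program on each example:
  [-36, 28, 22, -46, 15, 35] -> [-36, 28, 22, -46] -> -46
  [12, -47, 39, -9, 50, -18, 8, -20, 10] -> [12, 50, -18, 8, -20, 10] -> -20
  [27, -9, 43, -27, 23, -34, -50, -34, -25, -47] -> [-34, -50, -34] -> -50
  [23, 20, 44, -27, -3] -> [20, 44] -> 20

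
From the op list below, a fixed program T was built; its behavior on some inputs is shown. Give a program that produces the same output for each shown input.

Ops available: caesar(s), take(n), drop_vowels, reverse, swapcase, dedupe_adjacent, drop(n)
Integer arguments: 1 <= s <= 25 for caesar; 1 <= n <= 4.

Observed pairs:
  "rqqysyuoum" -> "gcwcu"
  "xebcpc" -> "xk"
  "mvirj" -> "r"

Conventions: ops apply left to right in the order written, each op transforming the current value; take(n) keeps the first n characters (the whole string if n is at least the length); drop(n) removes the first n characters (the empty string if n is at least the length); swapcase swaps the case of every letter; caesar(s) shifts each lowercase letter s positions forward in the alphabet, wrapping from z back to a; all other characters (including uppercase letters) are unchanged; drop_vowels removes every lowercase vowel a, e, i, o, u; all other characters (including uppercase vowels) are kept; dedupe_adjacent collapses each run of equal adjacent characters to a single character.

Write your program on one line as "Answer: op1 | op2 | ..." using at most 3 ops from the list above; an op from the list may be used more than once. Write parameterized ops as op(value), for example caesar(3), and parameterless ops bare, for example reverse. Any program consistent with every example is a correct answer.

dedupe_adjacent | caesar(8) | drop(4)

Check, running the answer program on each example:
  "rqqysyuoum" -> "rqysyuoum" -> "zygagcwcu" -> "gcwcu"
  "xebcpc" -> "xebcpc" -> "fmjkxk" -> "xk"
  "mvirj" -> "mvirj" -> "udqzr" -> "r"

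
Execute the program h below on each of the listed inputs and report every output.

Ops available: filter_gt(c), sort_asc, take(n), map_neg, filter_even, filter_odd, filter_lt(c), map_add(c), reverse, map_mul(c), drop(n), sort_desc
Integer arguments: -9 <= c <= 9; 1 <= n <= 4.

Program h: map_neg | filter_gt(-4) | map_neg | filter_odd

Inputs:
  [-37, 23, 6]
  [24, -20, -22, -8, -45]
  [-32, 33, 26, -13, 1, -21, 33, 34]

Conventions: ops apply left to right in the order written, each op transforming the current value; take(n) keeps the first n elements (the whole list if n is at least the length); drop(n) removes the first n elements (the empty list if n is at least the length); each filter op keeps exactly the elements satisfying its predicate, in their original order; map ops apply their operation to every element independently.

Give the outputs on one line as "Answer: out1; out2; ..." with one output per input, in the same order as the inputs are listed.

[-37]; [-45]; [-13, 1, -21]

Execution, op by op:
  [-37, 23, 6] -> [37, -23, -6] -> [37] -> [-37] -> [-37]
  [24, -20, -22, -8, -45] -> [-24, 20, 22, 8, 45] -> [20, 22, 8, 45] -> [-20, -22, -8, -45] -> [-45]
  [-32, 33, 26, -13, 1, -21, 33, 34] -> [32, -33, -26, 13, -1, 21, -33, -34] -> [32, 13, -1, 21] -> [-32, -13, 1, -21] -> [-13, 1, -21]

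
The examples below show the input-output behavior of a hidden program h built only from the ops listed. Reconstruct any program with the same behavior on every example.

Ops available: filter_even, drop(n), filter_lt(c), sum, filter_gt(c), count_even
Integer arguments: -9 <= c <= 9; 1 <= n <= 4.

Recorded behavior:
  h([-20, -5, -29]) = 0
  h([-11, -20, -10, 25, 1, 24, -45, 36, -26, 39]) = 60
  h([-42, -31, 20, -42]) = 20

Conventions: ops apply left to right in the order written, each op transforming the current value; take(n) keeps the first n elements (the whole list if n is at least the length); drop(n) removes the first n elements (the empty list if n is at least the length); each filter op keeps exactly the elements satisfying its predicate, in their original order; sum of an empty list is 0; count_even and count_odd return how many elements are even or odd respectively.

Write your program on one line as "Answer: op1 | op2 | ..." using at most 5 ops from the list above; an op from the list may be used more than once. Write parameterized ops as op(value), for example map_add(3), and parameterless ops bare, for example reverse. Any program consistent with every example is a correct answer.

drop(1) | filter_even | filter_gt(-3) | sum

Check, running the answer program on each example:
  [-20, -5, -29] -> [-5, -29] -> [] -> [] -> 0
  [-11, -20, -10, 25, 1, 24, -45, 36, -26, 39] -> [-20, -10, 25, 1, 24, -45, 36, -26, 39] -> [-20, -10, 24, 36, -26] -> [24, 36] -> 60
  [-42, -31, 20, -42] -> [-31, 20, -42] -> [20, -42] -> [20] -> 20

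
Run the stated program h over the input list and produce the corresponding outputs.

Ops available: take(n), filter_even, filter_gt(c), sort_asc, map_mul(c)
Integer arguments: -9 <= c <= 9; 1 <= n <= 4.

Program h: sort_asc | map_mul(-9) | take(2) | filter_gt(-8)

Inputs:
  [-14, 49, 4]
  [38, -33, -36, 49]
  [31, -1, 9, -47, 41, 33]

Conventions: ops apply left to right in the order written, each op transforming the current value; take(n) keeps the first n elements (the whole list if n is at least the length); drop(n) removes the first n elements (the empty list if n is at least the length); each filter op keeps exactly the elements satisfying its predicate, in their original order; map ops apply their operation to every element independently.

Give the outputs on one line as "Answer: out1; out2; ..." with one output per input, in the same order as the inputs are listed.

Execution, op by op:
  [-14, 49, 4] -> [-14, 4, 49] -> [126, -36, -441] -> [126, -36] -> [126]
  [38, -33, -36, 49] -> [-36, -33, 38, 49] -> [324, 297, -342, -441] -> [324, 297] -> [324, 297]
  [31, -1, 9, -47, 41, 33] -> [-47, -1, 9, 31, 33, 41] -> [423, 9, -81, -279, -297, -369] -> [423, 9] -> [423, 9]

[126]; [324, 297]; [423, 9]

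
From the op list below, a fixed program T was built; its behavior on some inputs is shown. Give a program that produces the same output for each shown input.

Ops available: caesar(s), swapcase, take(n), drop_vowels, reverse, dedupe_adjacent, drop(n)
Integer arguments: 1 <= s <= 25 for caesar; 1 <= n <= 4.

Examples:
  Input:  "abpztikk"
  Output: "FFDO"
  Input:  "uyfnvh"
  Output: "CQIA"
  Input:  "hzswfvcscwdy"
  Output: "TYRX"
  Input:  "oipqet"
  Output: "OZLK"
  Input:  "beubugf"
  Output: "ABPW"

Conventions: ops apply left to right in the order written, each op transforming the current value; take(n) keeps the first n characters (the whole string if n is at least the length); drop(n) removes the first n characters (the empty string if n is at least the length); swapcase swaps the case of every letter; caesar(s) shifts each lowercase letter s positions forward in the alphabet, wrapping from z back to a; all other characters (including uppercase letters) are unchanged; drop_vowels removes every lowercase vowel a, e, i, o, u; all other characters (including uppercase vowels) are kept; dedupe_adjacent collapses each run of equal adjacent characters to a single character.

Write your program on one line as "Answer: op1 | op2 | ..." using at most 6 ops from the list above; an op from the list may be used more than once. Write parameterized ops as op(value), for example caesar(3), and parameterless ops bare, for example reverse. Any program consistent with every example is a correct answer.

reverse | caesar(24) | take(4) | caesar(23) | swapcase

Check, running the answer program on each example:
  "abpztikk" -> "kkitzpba" -> "iigrxnzy" -> "iigr" -> "ffdo" -> "FFDO"
  "uyfnvh" -> "hvnfyu" -> "ftldws" -> "ftld" -> "cqia" -> "CQIA"
  "hzswfvcscwdy" -> "ydwcscvfwszh" -> "wbuaqatduqxf" -> "wbua" -> "tyrx" -> "TYRX"
  "oipqet" -> "teqpio" -> "rcongm" -> "rcon" -> "ozlk" -> "OZLK"
  "beubugf" -> "fgubueb" -> "deszscz" -> "desz" -> "abpw" -> "ABPW"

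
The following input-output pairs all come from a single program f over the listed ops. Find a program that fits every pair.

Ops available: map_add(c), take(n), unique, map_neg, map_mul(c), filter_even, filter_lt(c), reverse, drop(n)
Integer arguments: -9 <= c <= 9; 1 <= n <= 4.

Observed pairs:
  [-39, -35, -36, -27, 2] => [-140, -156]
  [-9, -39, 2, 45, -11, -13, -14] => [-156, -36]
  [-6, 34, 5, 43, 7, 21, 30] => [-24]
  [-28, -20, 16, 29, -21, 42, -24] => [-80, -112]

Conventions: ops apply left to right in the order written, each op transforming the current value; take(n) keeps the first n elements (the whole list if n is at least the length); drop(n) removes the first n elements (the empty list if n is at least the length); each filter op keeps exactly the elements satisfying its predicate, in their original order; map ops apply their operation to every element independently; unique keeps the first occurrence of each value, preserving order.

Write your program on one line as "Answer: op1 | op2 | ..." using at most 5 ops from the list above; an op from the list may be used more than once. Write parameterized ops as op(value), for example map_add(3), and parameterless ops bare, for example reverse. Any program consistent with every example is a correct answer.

reverse | drop(3) | map_mul(4) | filter_lt(3)

Check, running the answer program on each example:
  [-39, -35, -36, -27, 2] -> [2, -27, -36, -35, -39] -> [-35, -39] -> [-140, -156] -> [-140, -156]
  [-9, -39, 2, 45, -11, -13, -14] -> [-14, -13, -11, 45, 2, -39, -9] -> [45, 2, -39, -9] -> [180, 8, -156, -36] -> [-156, -36]
  [-6, 34, 5, 43, 7, 21, 30] -> [30, 21, 7, 43, 5, 34, -6] -> [43, 5, 34, -6] -> [172, 20, 136, -24] -> [-24]
  [-28, -20, 16, 29, -21, 42, -24] -> [-24, 42, -21, 29, 16, -20, -28] -> [29, 16, -20, -28] -> [116, 64, -80, -112] -> [-80, -112]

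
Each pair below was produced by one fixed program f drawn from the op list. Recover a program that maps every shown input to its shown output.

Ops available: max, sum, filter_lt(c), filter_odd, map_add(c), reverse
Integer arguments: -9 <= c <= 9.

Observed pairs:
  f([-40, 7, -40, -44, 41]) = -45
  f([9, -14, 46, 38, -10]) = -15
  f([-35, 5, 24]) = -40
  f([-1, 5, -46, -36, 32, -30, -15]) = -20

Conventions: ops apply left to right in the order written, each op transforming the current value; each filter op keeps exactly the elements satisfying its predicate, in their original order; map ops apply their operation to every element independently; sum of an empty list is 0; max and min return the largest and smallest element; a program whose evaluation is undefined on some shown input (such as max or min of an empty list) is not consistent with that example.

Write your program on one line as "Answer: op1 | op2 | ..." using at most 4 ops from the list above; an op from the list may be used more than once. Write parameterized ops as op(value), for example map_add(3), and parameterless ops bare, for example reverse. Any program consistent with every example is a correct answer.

filter_lt(-7) | reverse | map_add(-5) | max

Check, running the answer program on each example:
  [-40, 7, -40, -44, 41] -> [-40, -40, -44] -> [-44, -40, -40] -> [-49, -45, -45] -> -45
  [9, -14, 46, 38, -10] -> [-14, -10] -> [-10, -14] -> [-15, -19] -> -15
  [-35, 5, 24] -> [-35] -> [-35] -> [-40] -> -40
  [-1, 5, -46, -36, 32, -30, -15] -> [-46, -36, -30, -15] -> [-15, -30, -36, -46] -> [-20, -35, -41, -51] -> -20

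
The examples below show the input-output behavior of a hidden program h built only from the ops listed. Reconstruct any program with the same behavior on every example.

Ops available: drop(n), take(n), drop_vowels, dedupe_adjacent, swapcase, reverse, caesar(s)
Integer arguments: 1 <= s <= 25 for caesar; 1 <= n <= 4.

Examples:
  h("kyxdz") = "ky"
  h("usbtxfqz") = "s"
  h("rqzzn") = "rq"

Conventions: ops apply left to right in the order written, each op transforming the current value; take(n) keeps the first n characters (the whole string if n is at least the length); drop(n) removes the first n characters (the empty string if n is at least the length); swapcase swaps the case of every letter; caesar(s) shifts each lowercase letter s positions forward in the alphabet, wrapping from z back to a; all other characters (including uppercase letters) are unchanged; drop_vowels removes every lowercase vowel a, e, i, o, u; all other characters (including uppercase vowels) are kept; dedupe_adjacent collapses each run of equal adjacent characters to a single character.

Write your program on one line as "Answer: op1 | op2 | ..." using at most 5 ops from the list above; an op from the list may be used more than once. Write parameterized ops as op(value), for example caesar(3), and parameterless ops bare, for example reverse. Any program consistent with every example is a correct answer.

take(3) | reverse | drop_vowels | drop(1) | reverse

Check, running the answer program on each example:
  "kyxdz" -> "kyx" -> "xyk" -> "xyk" -> "yk" -> "ky"
  "usbtxfqz" -> "usb" -> "bsu" -> "bs" -> "s" -> "s"
  "rqzzn" -> "rqz" -> "zqr" -> "zqr" -> "qr" -> "rq"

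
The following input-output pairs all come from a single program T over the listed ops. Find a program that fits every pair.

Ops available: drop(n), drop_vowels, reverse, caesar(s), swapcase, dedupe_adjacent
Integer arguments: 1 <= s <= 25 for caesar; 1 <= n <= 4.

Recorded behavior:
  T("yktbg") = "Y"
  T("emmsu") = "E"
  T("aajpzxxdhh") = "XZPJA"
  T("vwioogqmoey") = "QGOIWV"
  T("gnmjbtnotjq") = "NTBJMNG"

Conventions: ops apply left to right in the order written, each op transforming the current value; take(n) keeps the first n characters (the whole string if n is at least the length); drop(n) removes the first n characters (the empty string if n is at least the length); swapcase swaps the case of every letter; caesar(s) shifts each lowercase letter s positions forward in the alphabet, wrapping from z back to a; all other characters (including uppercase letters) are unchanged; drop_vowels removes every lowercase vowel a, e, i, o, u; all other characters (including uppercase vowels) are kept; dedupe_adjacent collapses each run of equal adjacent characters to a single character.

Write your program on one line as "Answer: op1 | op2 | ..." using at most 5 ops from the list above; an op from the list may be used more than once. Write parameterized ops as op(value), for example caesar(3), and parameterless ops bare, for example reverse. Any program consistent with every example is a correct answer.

reverse | drop(4) | dedupe_adjacent | swapcase

Check, running the answer program on each example:
  "yktbg" -> "gbtky" -> "y" -> "y" -> "Y"
  "emmsu" -> "usmme" -> "e" -> "e" -> "E"
  "aajpzxxdhh" -> "hhdxxzpjaa" -> "xzpjaa" -> "xzpja" -> "XZPJA"
  "vwioogqmoey" -> "yeomqgooiwv" -> "qgooiwv" -> "qgoiwv" -> "QGOIWV"
  "gnmjbtnotjq" -> "qjtontbjmng" -> "ntbjmng" -> "ntbjmng" -> "NTBJMNG"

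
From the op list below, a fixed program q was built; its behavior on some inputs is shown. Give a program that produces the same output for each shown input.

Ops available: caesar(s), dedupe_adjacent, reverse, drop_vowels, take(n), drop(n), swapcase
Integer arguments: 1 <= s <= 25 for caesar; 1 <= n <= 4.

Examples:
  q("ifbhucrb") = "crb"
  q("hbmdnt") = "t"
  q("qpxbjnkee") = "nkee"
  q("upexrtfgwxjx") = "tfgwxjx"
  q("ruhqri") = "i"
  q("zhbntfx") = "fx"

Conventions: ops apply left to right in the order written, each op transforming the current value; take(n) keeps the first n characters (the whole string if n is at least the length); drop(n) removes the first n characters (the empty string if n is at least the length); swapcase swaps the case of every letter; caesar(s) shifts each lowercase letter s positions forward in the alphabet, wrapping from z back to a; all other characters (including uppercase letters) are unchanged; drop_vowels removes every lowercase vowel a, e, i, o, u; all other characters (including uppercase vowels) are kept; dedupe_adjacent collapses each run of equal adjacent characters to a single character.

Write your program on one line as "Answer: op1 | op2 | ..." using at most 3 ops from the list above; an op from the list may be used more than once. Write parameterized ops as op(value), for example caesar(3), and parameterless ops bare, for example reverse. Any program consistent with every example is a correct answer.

drop(3) | drop(2)

Check, running the answer program on each example:
  "ifbhucrb" -> "hucrb" -> "crb"
  "hbmdnt" -> "dnt" -> "t"
  "qpxbjnkee" -> "bjnkee" -> "nkee"
  "upexrtfgwxjx" -> "xrtfgwxjx" -> "tfgwxjx"
  "ruhqri" -> "qri" -> "i"
  "zhbntfx" -> "ntfx" -> "fx"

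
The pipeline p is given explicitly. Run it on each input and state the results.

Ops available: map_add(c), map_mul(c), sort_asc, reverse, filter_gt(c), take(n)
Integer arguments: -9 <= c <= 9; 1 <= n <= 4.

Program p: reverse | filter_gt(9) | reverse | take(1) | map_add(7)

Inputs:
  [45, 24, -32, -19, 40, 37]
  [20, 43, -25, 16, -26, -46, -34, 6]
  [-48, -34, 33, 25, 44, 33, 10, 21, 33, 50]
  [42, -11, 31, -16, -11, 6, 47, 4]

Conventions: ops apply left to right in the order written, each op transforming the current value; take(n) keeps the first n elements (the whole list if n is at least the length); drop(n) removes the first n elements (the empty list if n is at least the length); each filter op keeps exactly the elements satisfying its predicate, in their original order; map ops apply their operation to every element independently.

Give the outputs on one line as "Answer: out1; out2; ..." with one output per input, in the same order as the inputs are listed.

[52]; [27]; [40]; [49]

Execution, op by op:
  [45, 24, -32, -19, 40, 37] -> [37, 40, -19, -32, 24, 45] -> [37, 40, 24, 45] -> [45, 24, 40, 37] -> [45] -> [52]
  [20, 43, -25, 16, -26, -46, -34, 6] -> [6, -34, -46, -26, 16, -25, 43, 20] -> [16, 43, 20] -> [20, 43, 16] -> [20] -> [27]
  [-48, -34, 33, 25, 44, 33, 10, 21, 33, 50] -> [50, 33, 21, 10, 33, 44, 25, 33, -34, -48] -> [50, 33, 21, 10, 33, 44, 25, 33] -> [33, 25, 44, 33, 10, 21, 33, 50] -> [33] -> [40]
  [42, -11, 31, -16, -11, 6, 47, 4] -> [4, 47, 6, -11, -16, 31, -11, 42] -> [47, 31, 42] -> [42, 31, 47] -> [42] -> [49]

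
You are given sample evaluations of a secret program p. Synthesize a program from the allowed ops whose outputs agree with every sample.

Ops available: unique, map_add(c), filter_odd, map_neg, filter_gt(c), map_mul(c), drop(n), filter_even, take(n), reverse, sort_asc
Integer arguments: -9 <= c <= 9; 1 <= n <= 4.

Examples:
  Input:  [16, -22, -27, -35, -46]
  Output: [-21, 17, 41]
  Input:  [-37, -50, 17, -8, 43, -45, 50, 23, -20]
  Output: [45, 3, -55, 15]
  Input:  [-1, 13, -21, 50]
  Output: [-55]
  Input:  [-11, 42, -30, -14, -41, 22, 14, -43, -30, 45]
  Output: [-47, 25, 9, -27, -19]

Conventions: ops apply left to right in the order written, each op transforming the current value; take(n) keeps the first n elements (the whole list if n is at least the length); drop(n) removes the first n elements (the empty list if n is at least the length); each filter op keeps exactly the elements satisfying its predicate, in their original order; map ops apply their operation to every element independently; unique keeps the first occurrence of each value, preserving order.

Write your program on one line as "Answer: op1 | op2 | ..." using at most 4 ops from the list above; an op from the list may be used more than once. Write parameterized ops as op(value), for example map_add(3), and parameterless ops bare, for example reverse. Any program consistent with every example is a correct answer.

map_add(5) | unique | map_neg | filter_odd

Check, running the answer program on each example:
  [16, -22, -27, -35, -46] -> [21, -17, -22, -30, -41] -> [21, -17, -22, -30, -41] -> [-21, 17, 22, 30, 41] -> [-21, 17, 41]
  [-37, -50, 17, -8, 43, -45, 50, 23, -20] -> [-32, -45, 22, -3, 48, -40, 55, 28, -15] -> [-32, -45, 22, -3, 48, -40, 55, 28, -15] -> [32, 45, -22, 3, -48, 40, -55, -28, 15] -> [45, 3, -55, 15]
  [-1, 13, -21, 50] -> [4, 18, -16, 55] -> [4, 18, -16, 55] -> [-4, -18, 16, -55] -> [-55]
  [-11, 42, -30, -14, -41, 22, 14, -43, -30, 45] -> [-6, 47, -25, -9, -36, 27, 19, -38, -25, 50] -> [-6, 47, -25, -9, -36, 27, 19, -38, 50] -> [6, -47, 25, 9, 36, -27, -19, 38, -50] -> [-47, 25, 9, -27, -19]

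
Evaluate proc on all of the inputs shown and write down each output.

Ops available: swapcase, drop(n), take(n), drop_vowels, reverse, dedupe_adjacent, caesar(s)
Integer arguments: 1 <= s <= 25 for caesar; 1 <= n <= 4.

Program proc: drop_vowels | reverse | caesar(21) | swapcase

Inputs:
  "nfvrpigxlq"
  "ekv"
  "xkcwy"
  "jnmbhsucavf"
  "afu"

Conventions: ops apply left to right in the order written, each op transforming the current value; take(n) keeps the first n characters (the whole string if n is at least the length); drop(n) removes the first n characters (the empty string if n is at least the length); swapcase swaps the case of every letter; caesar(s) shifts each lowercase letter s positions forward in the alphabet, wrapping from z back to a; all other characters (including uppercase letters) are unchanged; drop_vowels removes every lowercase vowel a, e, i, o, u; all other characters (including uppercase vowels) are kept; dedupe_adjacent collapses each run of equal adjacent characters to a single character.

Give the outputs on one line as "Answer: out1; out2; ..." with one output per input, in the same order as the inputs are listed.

"LGSBKMQAI"; "QF"; "TRXFS"; "AQXNCWHIE"; "A"

Execution, op by op:
  "nfvrpigxlq" -> "nfvrpgxlq" -> "qlxgprvfn" -> "lgsbkmqai" -> "LGSBKMQAI"
  "ekv" -> "kv" -> "vk" -> "qf" -> "QF"
  "xkcwy" -> "xkcwy" -> "ywckx" -> "trxfs" -> "TRXFS"
  "jnmbhsucavf" -> "jnmbhscvf" -> "fvcshbmnj" -> "aqxncwhie" -> "AQXNCWHIE"
  "afu" -> "f" -> "f" -> "a" -> "A"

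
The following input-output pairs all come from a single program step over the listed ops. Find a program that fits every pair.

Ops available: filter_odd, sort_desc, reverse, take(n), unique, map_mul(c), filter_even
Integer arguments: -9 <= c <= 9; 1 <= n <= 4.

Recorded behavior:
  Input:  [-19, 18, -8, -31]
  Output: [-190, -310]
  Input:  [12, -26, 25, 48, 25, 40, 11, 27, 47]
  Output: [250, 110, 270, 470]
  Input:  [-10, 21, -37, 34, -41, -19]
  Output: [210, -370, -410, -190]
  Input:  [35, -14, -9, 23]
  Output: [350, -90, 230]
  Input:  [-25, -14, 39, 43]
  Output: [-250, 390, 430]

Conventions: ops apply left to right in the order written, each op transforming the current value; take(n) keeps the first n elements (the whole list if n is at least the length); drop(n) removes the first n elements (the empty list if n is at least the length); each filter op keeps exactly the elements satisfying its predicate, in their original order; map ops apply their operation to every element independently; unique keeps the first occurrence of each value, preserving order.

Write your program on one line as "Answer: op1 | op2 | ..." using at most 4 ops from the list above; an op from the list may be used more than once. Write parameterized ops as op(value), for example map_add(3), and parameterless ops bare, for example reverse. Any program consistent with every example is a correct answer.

filter_odd | unique | map_mul(-5) | map_mul(-2)

Check, running the answer program on each example:
  [-19, 18, -8, -31] -> [-19, -31] -> [-19, -31] -> [95, 155] -> [-190, -310]
  [12, -26, 25, 48, 25, 40, 11, 27, 47] -> [25, 25, 11, 27, 47] -> [25, 11, 27, 47] -> [-125, -55, -135, -235] -> [250, 110, 270, 470]
  [-10, 21, -37, 34, -41, -19] -> [21, -37, -41, -19] -> [21, -37, -41, -19] -> [-105, 185, 205, 95] -> [210, -370, -410, -190]
  [35, -14, -9, 23] -> [35, -9, 23] -> [35, -9, 23] -> [-175, 45, -115] -> [350, -90, 230]
  [-25, -14, 39, 43] -> [-25, 39, 43] -> [-25, 39, 43] -> [125, -195, -215] -> [-250, 390, 430]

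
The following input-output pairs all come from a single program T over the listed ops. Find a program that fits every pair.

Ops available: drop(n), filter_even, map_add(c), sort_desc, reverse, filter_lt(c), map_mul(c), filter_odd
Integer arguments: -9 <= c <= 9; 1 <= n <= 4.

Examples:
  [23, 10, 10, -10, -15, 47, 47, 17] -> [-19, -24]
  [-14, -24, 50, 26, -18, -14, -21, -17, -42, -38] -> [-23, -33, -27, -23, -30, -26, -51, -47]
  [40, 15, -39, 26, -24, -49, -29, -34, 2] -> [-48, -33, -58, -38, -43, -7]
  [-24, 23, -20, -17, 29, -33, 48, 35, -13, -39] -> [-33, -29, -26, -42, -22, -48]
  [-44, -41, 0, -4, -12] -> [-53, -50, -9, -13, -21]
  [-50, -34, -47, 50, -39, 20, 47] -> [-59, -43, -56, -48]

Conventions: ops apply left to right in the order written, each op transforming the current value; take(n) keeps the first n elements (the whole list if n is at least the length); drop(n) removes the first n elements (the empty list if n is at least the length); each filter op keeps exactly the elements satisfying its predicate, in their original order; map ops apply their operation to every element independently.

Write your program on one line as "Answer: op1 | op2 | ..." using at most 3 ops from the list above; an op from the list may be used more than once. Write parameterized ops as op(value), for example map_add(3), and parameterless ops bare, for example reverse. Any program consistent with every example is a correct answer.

map_add(-4) | map_add(-5) | filter_lt(-5)

Check, running the answer program on each example:
  [23, 10, 10, -10, -15, 47, 47, 17] -> [19, 6, 6, -14, -19, 43, 43, 13] -> [14, 1, 1, -19, -24, 38, 38, 8] -> [-19, -24]
  [-14, -24, 50, 26, -18, -14, -21, -17, -42, -38] -> [-18, -28, 46, 22, -22, -18, -25, -21, -46, -42] -> [-23, -33, 41, 17, -27, -23, -30, -26, -51, -47] -> [-23, -33, -27, -23, -30, -26, -51, -47]
  [40, 15, -39, 26, -24, -49, -29, -34, 2] -> [36, 11, -43, 22, -28, -53, -33, -38, -2] -> [31, 6, -48, 17, -33, -58, -38, -43, -7] -> [-48, -33, -58, -38, -43, -7]
  [-24, 23, -20, -17, 29, -33, 48, 35, -13, -39] -> [-28, 19, -24, -21, 25, -37, 44, 31, -17, -43] -> [-33, 14, -29, -26, 20, -42, 39, 26, -22, -48] -> [-33, -29, -26, -42, -22, -48]
  [-44, -41, 0, -4, -12] -> [-48, -45, -4, -8, -16] -> [-53, -50, -9, -13, -21] -> [-53, -50, -9, -13, -21]
  [-50, -34, -47, 50, -39, 20, 47] -> [-54, -38, -51, 46, -43, 16, 43] -> [-59, -43, -56, 41, -48, 11, 38] -> [-59, -43, -56, -48]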